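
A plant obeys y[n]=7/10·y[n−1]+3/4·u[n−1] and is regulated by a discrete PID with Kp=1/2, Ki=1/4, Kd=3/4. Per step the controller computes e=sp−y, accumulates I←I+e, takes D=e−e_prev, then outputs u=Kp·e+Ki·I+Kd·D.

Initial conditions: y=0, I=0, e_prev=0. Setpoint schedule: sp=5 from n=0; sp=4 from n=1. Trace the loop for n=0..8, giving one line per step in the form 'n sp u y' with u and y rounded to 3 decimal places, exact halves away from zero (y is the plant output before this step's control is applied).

0 5 7.500 0.000
1 4 -4.938 5.625
2 4 7.711 0.234
3 4 -3.960 5.947
4 4 6.969 1.193
5 4 -3.198 6.062
6 4 6.264 1.845
7 4 -2.577 5.989
8 4 5.628 2.260

(exact arithmetic carried between steps; '≈' marks a value shown rounded to 6 d.p. or computed from one; I and e_prev carry over from the previous line; the table rounds u and y to 3 d.p., halves away from zero)
n=0: y=0, sp=5, e=sp−y=5; I=5, D=e−e_prev=5; u=1/2·5+1/4·5+3/4·5=7.5; next y=7/10·0+3/4·7.5=5.625
n=1: y=5.625, sp=4, e=sp−y=-1.625; I=3.375, D=e−e_prev=-6.625; u=1/2·(-1.625)+1/4·3.375+3/4·(-6.625)=-4.9375; next y=7/10·5.625+3/4·(-4.9375)=0.234375
n=2: y=0.234375, sp=4, e=sp−y=3.765625; I=7.140625, D=e−e_prev=5.390625; u=1/2·3.765625+1/4·7.140625+3/4·5.390625≈7.710938; next y=7/10·0.234375+3/4·7.710938≈5.947266
n=3: y≈5.947266, sp=4, e=sp−y≈-1.947266; I≈5.193359, D=e−e_prev≈-5.712891; u=1/2·(-1.947266)+1/4·5.193359+3/4·(-5.712891)≈-3.959961; next y=7/10·5.947266+3/4·(-3.959961)≈1.193115
n=4: y≈1.193115, sp=4, e=sp−y≈2.806885; I≈8.000244, D=e−e_prev≈4.754150; u=1/2·2.806885+1/4·8.000244+3/4·4.754150≈6.969116; next y=7/10·1.193115+3/4·6.969116≈6.062018
n=5: y≈6.062018, sp=4, e=sp−y≈-2.062018; I≈5.938226, D=e−e_prev≈-4.868903; u=1/2·(-2.062018)+1/4·5.938226+3/4·(-4.868903)≈-3.198129; next y=7/10·6.062018+3/4·(-3.198129)≈1.844816
n=6: y≈1.844816, sp=4, e=sp−y≈2.155184; I≈8.093411, D=e−e_prev≈4.217202; u=1/2·2.155184+1/4·8.093411+3/4·4.217202≈6.263847; next y=7/10·1.844816+3/4·6.263847≈5.989256
n=7: y≈5.989256, sp=4, e=sp−y≈-1.989256; I≈6.104155, D=e−e_prev≈-4.144440; u=1/2·(-1.989256)+1/4·6.104155+3/4·(-4.144440)≈-2.576919; next y=7/10·5.989256+3/4·(-2.576919)≈2.259790
n=8: y≈2.259790, sp=4, e=sp−y≈1.740210; I≈7.844365, D=e−e_prev≈3.729466; u=1/2·1.740210+1/4·7.844365+3/4·3.729466≈5.628296; next y=7/10·2.259790+3/4·5.628296≈5.803075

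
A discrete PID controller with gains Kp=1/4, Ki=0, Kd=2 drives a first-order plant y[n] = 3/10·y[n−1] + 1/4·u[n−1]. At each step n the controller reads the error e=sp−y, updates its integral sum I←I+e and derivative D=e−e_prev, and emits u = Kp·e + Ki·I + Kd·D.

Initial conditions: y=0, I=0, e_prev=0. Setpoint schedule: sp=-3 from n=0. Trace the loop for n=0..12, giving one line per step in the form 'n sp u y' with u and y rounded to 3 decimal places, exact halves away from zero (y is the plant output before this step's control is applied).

0 -3 -6.750 0.000
1 -3 3.047 -1.688
2 -3 -4.700 0.255
3 -3 2.232 -1.098
4 -3 -3.461 0.229
5 -3 1.500 -0.797
6 -3 -2.649 0.136
7 -3 0.920 -0.621
8 -3 -2.091 0.044
9 -3 0.484 -0.510
10 -3 -1.698 -0.032
11 -3 0.163 -0.434
12 -3 -1.416 -0.090

(exact arithmetic carried between steps; '≈' marks a value shown rounded to 6 d.p. or computed from one; I and e_prev carry over from the previous line; the table rounds u and y to 3 d.p., halves away from zero)
n=0: y=0, sp=-3, e=sp−y=-3; I=-3, D=e−e_prev=-3; u=1/4·(-3)+0·(-3)+2·(-3)=-6.75; next y=3/10·0+1/4·(-6.75)=-1.6875
n=1: y=-1.6875, sp=-3, e=sp−y=-1.3125; I=-4.3125, D=e−e_prev=1.6875; u=1/4·(-1.3125)+0·(-4.3125)+2·1.6875=3.046875; next y=3/10·(-1.6875)+1/4·3.046875≈0.255469
n=2: y≈0.255469, sp=-3, e=sp−y≈-3.255469; I≈-7.567969, D=e−e_prev≈-1.942969; u=1/4·(-3.255469)+0·(-7.567969)+2·(-1.942969)≈-4.699805; next y=3/10·0.255469+1/4·(-4.699805)≈-1.098311
n=3: y≈-1.098311, sp=-3, e=sp−y≈-1.901689; I≈-9.469658, D=e−e_prev≈1.353779; u=1/4·(-1.901689)+0·(-9.469658)+2·1.353779≈2.232136; next y=3/10·(-1.098311)+1/4·2.232136≈0.228541
n=4: y≈0.228541, sp=-3, e=sp−y≈-3.228541; I≈-12.698199, D=e−e_prev≈-1.326851; u=1/4·(-3.228541)+0·(-12.698199)+2·(-1.326851)≈-3.460838; next y=3/10·0.228541+1/4·(-3.460838)≈-0.796647
n=5: y≈-0.796647, sp=-3, e=sp−y≈-2.203353; I≈-14.901552, D=e−e_prev≈1.025188; u=1/4·(-2.203353)+0·(-14.901552)+2·1.025188≈1.499538; next y=3/10·(-0.796647)+1/4·1.499538≈0.135890
n=6: y≈0.135890, sp=-3, e=sp−y≈-3.135890; I≈-18.037442, D=e−e_prev≈-0.932538; u=1/4·(-3.135890)+0·(-18.037442)+2·(-0.932538)≈-2.649048; next y=3/10·0.135890+1/4·(-2.649048)≈-0.621495
n=7: y≈-0.621495, sp=-3, e=sp−y≈-2.378505; I≈-20.415947, D=e−e_prev≈0.757385; u=1/4·(-2.378505)+0·(-20.415947)+2·0.757385≈0.920144; next y=3/10·(-0.621495)+1/4·0.920144≈0.043588
n=8: y≈0.043588, sp=-3, e=sp−y≈-3.043588; I≈-23.459535, D=e−e_prev≈-0.665082; u=1/4·(-3.043588)+0·(-23.459535)+2·(-0.665082)≈-2.091062; next y=3/10·0.043588+1/4·(-2.091062)≈-0.509689
n=9: y≈-0.509689, sp=-3, e=sp−y≈-2.490311; I≈-25.949846, D=e−e_prev≈0.553277; u=1/4·(-2.490311)+0·(-25.949846)+2·0.553277≈0.483976; next y=3/10·(-0.509689)+1/4·0.483976≈-0.031913
n=10: y≈-0.031913, sp=-3, e=sp−y≈-2.968087; I≈-28.917933, D=e−e_prev≈-0.477776; u=1/4·(-2.968087)+0·(-28.917933)+2·(-0.477776)≈-1.697575; next y=3/10·(-0.031913)+1/4·(-1.697575)≈-0.433967
n=11: y≈-0.433967, sp=-3, e=sp−y≈-2.566033; I≈-31.483965, D=e−e_prev≈0.402055; u=1/4·(-2.566033)+0·(-31.483965)+2·0.402055≈0.162601; next y=3/10·(-0.433967)+1/4·0.162601≈-0.089540
n=12: y≈-0.089540, sp=-3, e=sp−y≈-2.910460; I≈-34.394426, D=e−e_prev≈-0.344428; u=1/4·(-2.910460)+0·(-34.394426)+2·(-0.344428)≈-1.416470; next y=3/10·(-0.089540)+1/4·(-1.416470)≈-0.380979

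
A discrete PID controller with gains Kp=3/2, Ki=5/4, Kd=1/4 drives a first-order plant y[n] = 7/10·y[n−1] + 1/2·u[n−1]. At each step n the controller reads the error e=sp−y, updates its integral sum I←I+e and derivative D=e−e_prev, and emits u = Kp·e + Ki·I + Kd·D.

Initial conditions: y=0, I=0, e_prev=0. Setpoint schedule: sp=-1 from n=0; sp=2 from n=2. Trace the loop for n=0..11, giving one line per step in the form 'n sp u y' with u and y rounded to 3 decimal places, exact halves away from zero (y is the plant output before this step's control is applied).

(exact arithmetic carried between steps; '≈' marks a value shown rounded to 6 d.p. or computed from one; I and e_prev carry over from the previous line; the table rounds u and y to 3 d.p., halves away from zero)
n=0: y=0, sp=-1, e=sp−y=-1; I=-1, D=e−e_prev=-1; u=3/2·(-1)+5/4·(-1)+1/4·(-1)=-3; next y=7/10·0+1/2·(-3)=-1.5
n=1: y=-1.5, sp=-1, e=sp−y=0.5; I=-0.5, D=e−e_prev=1.5; u=3/2·0.5+5/4·(-0.5)+1/4·1.5=0.5; next y=7/10·(-1.5)+1/2·0.5=-0.8
n=2: y=-0.8, sp=2, e=sp−y=2.8; I=2.3, D=e−e_prev=2.3; u=3/2·2.8+5/4·2.3+1/4·2.3=7.65; next y=7/10·(-0.8)+1/2·7.65=3.265
n=3: y=3.265, sp=2, e=sp−y=-1.265; I=1.035, D=e−e_prev=-4.065; u=3/2·(-1.265)+5/4·1.035+1/4·(-4.065)=-1.62; next y=7/10·3.265+1/2·(-1.62)=1.4755
n=4: y=1.4755, sp=2, e=sp−y=0.5245; I=1.5595, D=e−e_prev=1.7895; u=3/2·0.5245+5/4·1.5595+1/4·1.7895=3.1835; next y=7/10·1.4755+1/2·3.1835=2.6246
n=5: y=2.6246, sp=2, e=sp−y=-0.6246; I=0.9349, D=e−e_prev=-1.1491; u=3/2·(-0.6246)+5/4·0.9349+1/4·(-1.1491)=-0.05555; next y=7/10·2.6246+1/2·(-0.05555)=1.809445
n=6: y=1.809445, sp=2, e=sp−y=0.190555; I=1.125455, D=e−e_prev=0.815155; u=3/2·0.190555+5/4·1.125455+1/4·0.815155=1.89644; next y=7/10·1.809445+1/2·1.89644≈2.214832
n=7: y≈2.214832, sp=2, e=sp−y≈-0.214832; I≈0.910624, D=e−e_prev≈-0.405387; u=3/2·(-0.214832)+5/4·0.910624+1/4·(-0.405387)≈0.714686; next y=7/10·2.214832+1/2·0.714686≈1.907725
n=8: y≈1.907725, sp=2, e=sp−y≈0.092275; I≈1.002899, D=e−e_prev≈0.307107; u=3/2·0.092275+5/4·1.002899+1/4·0.307107≈1.468813; next y=7/10·1.907725+1/2·1.468813≈2.069814
n=9: y≈2.069814, sp=2, e=sp−y≈-0.069814; I≈0.933085, D=e−e_prev≈-0.162089; u=3/2·(-0.069814)+5/4·0.933085+1/4·(-0.162089)≈1.021113; next y=7/10·2.069814+1/2·1.021113≈1.959426
n=10: y≈1.959426, sp=2, e=sp−y≈0.040574; I≈0.973659, D=e−e_prev≈0.110388; u=3/2·0.040574+5/4·0.973659+1/4·0.110388≈1.305531; next y=7/10·1.959426+1/2·1.305531≈2.024364
n=11: y≈2.024364, sp=2, e=sp−y≈-0.024364; I≈0.949295, D=e−e_prev≈-0.064938; u=3/2·(-0.024364)+5/4·0.949295+1/4·(-0.064938)≈1.133839; next y=7/10·2.024364+1/2·1.133839≈1.983974

0 -1 -3.000 0.000
1 -1 0.500 -1.500
2 2 7.650 -0.800
3 2 -1.620 3.265
4 2 3.184 1.476
5 2 -0.056 2.625
6 2 1.896 1.809
7 2 0.715 2.215
8 2 1.469 1.908
9 2 1.021 2.070
10 2 1.306 1.959
11 2 1.134 2.024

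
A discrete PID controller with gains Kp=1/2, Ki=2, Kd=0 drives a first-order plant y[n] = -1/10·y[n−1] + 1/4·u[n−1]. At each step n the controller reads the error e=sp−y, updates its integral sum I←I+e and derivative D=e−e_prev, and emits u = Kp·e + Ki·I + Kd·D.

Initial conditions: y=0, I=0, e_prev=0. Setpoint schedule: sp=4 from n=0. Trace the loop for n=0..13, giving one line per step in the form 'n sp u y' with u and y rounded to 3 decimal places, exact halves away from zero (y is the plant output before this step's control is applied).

0 4 10.000 0.000
1 4 11.750 2.500
2 4 14.281 2.688
3 4 15.371 3.302
4 4 16.240 3.513
5 4 16.725 3.709
6 4 17.053 3.810
7 4 17.253 3.882
8 4 17.381 3.925
9 4 17.462 3.953
10 4 17.513 3.970
11 4 17.545 3.981
12 4 17.565 3.988
13 4 17.578 3.992

(exact arithmetic carried between steps; '≈' marks a value shown rounded to 6 d.p. or computed from one; I and e_prev carry over from the previous line; the table rounds u and y to 3 d.p., halves away from zero)
n=0: y=0, sp=4, e=sp−y=4; I=4, D=e−e_prev=4; u=1/2·4+2·4+0·4=10; next y=-1/10·0+1/4·10=2.5
n=1: y=2.5, sp=4, e=sp−y=1.5; I=5.5, D=e−e_prev=-2.5; u=1/2·1.5+2·5.5+0·(-2.5)=11.75; next y=-1/10·2.5+1/4·11.75=2.6875
n=2: y=2.6875, sp=4, e=sp−y=1.3125; I=6.8125, D=e−e_prev=-0.1875; u=1/2·1.3125+2·6.8125+0·(-0.1875)=14.28125; next y=-1/10·2.6875+1/4·14.28125≈3.301563
n=3: y≈3.301563, sp=4, e=sp−y≈0.698438; I≈7.510938, D=e−e_prev≈-0.614063; u=1/2·0.698438+2·7.510938+0·(-0.614063)≈15.371094; next y=-1/10·3.301563+1/4·15.371094≈3.512617
n=4: y≈3.512617, sp=4, e=sp−y≈0.487383; I≈7.998320, D=e−e_prev≈-0.211055; u=1/2·0.487383+2·7.998320+0·(-0.211055)≈16.240332; next y=-1/10·3.512617+1/4·16.240332≈3.708821
n=5: y≈3.708821, sp=4, e=sp−y≈0.291179; I≈8.289499, D=e−e_prev≈-0.196204; u=1/2·0.291179+2·8.289499+0·(-0.196204)≈16.724587; next y=-1/10·3.708821+1/4·16.724587≈3.810265
n=6: y≈3.810265, sp=4, e=sp−y≈0.189735; I≈8.479234, D=e−e_prev≈-0.101443; u=1/2·0.189735+2·8.479234+0·(-0.101443)≈17.053336; next y=-1/10·3.810265+1/4·17.053336≈3.882308
n=7: y≈3.882308, sp=4, e=sp−y≈0.117692; I≈8.596927, D=e−e_prev≈-0.072043; u=1/2·0.117692+2·8.596927+0·(-0.072043)≈17.252700; next y=-1/10·3.882308+1/4·17.252700≈3.924944
n=8: y≈3.924944, sp=4, e=sp−y≈0.075056; I≈8.671983, D=e−e_prev≈-0.042637; u=1/2·0.075056+2·8.671983+0·(-0.042637)≈17.381493; next y=-1/10·3.924944+1/4·17.381493≈3.952879
n=9: y≈3.952879, sp=4, e=sp−y≈0.047121; I≈8.719104, D=e−e_prev≈-0.027935; u=1/2·0.047121+2·8.719104+0·(-0.027935)≈17.461768; next y=-1/10·3.952879+1/4·17.461768≈3.970154
n=10: y≈3.970154, sp=4, e=sp−y≈0.029846; I≈8.748950, D=e−e_prev≈-0.017275; u=1/2·0.029846+2·8.748950+0·(-0.017275)≈17.512822; next y=-1/10·3.970154+1/4·17.512822≈3.981190
n=11: y≈3.981190, sp=4, e=sp−y≈0.018810; I≈8.767759, D=e−e_prev≈-0.011036; u=1/2·0.018810+2·8.767759+0·(-0.011036)≈17.544924; next y=-1/10·3.981190+1/4·17.544924≈3.988112
n=12: y≈3.988112, sp=4, e=sp−y≈0.011888; I≈8.779648, D=e−e_prev≈-0.006922; u=1/2·0.011888+2·8.779648+0·(-0.006922)≈17.565239; next y=-1/10·3.988112+1/4·17.565239≈3.992499
n=13: y≈3.992499, sp=4, e=sp−y≈0.007501; I≈8.787149, D=e−e_prev≈-0.004387; u=1/2·0.007501+2·8.787149+0·(-0.004387)≈17.578049; next y=-1/10·3.992499+1/4·17.578049≈3.995262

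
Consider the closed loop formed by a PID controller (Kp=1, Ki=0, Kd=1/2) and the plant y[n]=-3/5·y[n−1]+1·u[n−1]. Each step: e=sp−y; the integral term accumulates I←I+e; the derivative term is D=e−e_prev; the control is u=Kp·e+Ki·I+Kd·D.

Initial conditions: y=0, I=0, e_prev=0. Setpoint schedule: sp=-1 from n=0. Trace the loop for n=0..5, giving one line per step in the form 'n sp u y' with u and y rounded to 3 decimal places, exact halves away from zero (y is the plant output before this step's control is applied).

0 -1 -1.500 0.000
1 -1 1.250 -1.500
2 -1 -4.975 2.150
3 -1 9.473 -6.265
4 -1 -23.980 13.232
5 -1 53.494 -31.919

(exact arithmetic carried between steps; '≈' marks a value shown rounded to 6 d.p. or computed from one; I and e_prev carry over from the previous line; the table rounds u and y to 3 d.p., halves away from zero)
n=0: y=0, sp=-1, e=sp−y=-1; I=-1, D=e−e_prev=-1; u=1·(-1)+0·(-1)+1/2·(-1)=-1.5; next y=-3/5·0+1·(-1.5)=-1.5
n=1: y=-1.5, sp=-1, e=sp−y=0.5; I=-0.5, D=e−e_prev=1.5; u=1·0.5+0·(-0.5)+1/2·1.5=1.25; next y=-3/5·(-1.5)+1·1.25=2.15
n=2: y=2.15, sp=-1, e=sp−y=-3.15; I=-3.65, D=e−e_prev=-3.65; u=1·(-3.15)+0·(-3.65)+1/2·(-3.65)=-4.975; next y=-3/5·2.15+1·(-4.975)=-6.265
n=3: y=-6.265, sp=-1, e=sp−y=5.265; I=1.615, D=e−e_prev=8.415; u=1·5.265+0·1.615+1/2·8.415=9.4725; next y=-3/5·(-6.265)+1·9.4725=13.2315
n=4: y=13.2315, sp=-1, e=sp−y=-14.2315; I=-12.6165, D=e−e_prev=-19.4965; u=1·(-14.2315)+0·(-12.6165)+1/2·(-19.4965)=-23.97975; next y=-3/5·13.2315+1·(-23.97975)=-31.91865
n=5: y=-31.91865, sp=-1, e=sp−y=30.91865; I=18.30215, D=e−e_prev=45.15015; u=1·30.91865+0·18.30215+1/2·45.15015=53.493725; next y=-3/5·(-31.91865)+1·53.493725=72.644915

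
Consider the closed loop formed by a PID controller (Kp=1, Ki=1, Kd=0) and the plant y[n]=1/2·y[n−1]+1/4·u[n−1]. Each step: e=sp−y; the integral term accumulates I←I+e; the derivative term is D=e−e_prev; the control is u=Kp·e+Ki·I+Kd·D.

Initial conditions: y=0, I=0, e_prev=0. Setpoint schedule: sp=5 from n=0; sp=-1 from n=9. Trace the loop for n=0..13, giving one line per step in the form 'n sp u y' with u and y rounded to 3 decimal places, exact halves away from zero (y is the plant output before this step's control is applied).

0 5 10.000 0.000
1 5 10.000 2.500
2 5 10.000 3.750
3 5 10.000 4.375
4 5 10.000 4.688
5 5 10.000 4.844
6 5 10.000 4.922
7 5 10.000 4.961
8 5 10.000 4.980
9 -1 -2.000 4.990
10 -1 -2.000 1.995
11 -1 -2.000 0.498
12 -1 -2.000 -0.251
13 -1 -2.000 -0.626

(exact arithmetic carried between steps; '≈' marks a value shown rounded to 6 d.p. or computed from one; I and e_prev carry over from the previous line; the table rounds u and y to 3 d.p., halves away from zero)
n=0: y=0, sp=5, e=sp−y=5; I=5, D=e−e_prev=5; u=1·5+1·5+0·5=10; next y=1/2·0+1/4·10=2.5
n=1: y=2.5, sp=5, e=sp−y=2.5; I=7.5, D=e−e_prev=-2.5; u=1·2.5+1·7.5+0·(-2.5)=10; next y=1/2·2.5+1/4·10=3.75
n=2: y=3.75, sp=5, e=sp−y=1.25; I=8.75, D=e−e_prev=-1.25; u=1·1.25+1·8.75+0·(-1.25)=10; next y=1/2·3.75+1/4·10=4.375
n=3: y=4.375, sp=5, e=sp−y=0.625; I=9.375, D=e−e_prev=-0.625; u=1·0.625+1·9.375+0·(-0.625)=10; next y=1/2·4.375+1/4·10=4.6875
n=4: y=4.6875, sp=5, e=sp−y=0.3125; I=9.6875, D=e−e_prev=-0.3125; u=1·0.3125+1·9.6875+0·(-0.3125)=10; next y=1/2·4.6875+1/4·10=4.84375
n=5: y=4.84375, sp=5, e=sp−y=0.15625; I=9.84375, D=e−e_prev=-0.15625; u=1·0.15625+1·9.84375+0·(-0.15625)=10; next y=1/2·4.84375+1/4·10=4.921875
n=6: y=4.921875, sp=5, e=sp−y=0.078125; I=9.921875, D=e−e_prev=-0.078125; u=1·0.078125+1·9.921875+0·(-0.078125)=10; next y=1/2·4.921875+1/4·10≈4.960938
n=7: y≈4.960938, sp=5, e=sp−y≈0.039063; I≈9.960938, D=e−e_prev≈-0.039063; u=1·0.039063+1·9.960938+0·(-0.039063)≈10; next y=1/2·4.960938+1/4·10≈4.980469
n=8: y≈4.980469, sp=5, e=sp−y≈0.019531; I≈9.980469, D=e−e_prev≈-0.019531; u=1·0.019531+1·9.980469+0·(-0.019531)≈10; next y=1/2·4.980469+1/4·10≈4.990234
n=9: y≈4.990234, sp=-1, e=sp−y≈-5.990234; I≈3.990234, D=e−e_prev≈-6.009766; u=1·(-5.990234)+1·3.990234+0·(-6.009766)≈-2; next y=1/2·4.990234+1/4·(-2)≈1.995117
n=10: y≈1.995117, sp=-1, e=sp−y≈-2.995117; I≈0.995117, D=e−e_prev≈2.995117; u=1·(-2.995117)+1·0.995117+0·2.995117≈-2; next y=1/2·1.995117+1/4·(-2)≈0.497559
n=11: y≈0.497559, sp=-1, e=sp−y≈-1.497559; I≈-0.502441, D=e−e_prev≈1.497559; u=1·(-1.497559)+1·(-0.502441)+0·1.497559≈-2; next y=1/2·0.497559+1/4·(-2)≈-0.251221
n=12: y≈-0.251221, sp=-1, e=sp−y≈-0.748779; I≈-1.251221, D=e−e_prev≈0.748779; u=1·(-0.748779)+1·(-1.251221)+0·0.748779≈-2; next y=1/2·(-0.251221)+1/4·(-2)≈-0.625610
n=13: y≈-0.625610, sp=-1, e=sp−y≈-0.374390; I≈-1.625610, D=e−e_prev≈0.374390; u=1·(-0.374390)+1·(-1.625610)+0·0.374390≈-2; next y=1/2·(-0.625610)+1/4·(-2)≈-0.812805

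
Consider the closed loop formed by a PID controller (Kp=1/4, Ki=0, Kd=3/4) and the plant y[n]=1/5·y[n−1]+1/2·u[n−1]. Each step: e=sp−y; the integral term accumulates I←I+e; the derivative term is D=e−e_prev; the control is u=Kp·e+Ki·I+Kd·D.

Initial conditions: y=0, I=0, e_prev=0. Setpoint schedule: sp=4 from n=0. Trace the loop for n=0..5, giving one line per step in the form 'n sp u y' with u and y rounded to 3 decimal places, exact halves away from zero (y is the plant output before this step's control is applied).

0 4 4.000 0.000
1 4 -1.000 2.000
2 4 2.600 -0.100
3 4 -0.355 1.280
4 4 1.882 0.079
5 4 0.102 0.956

(exact arithmetic carried between steps; '≈' marks a value shown rounded to 6 d.p. or computed from one; I and e_prev carry over from the previous line; the table rounds u and y to 3 d.p., halves away from zero)
n=0: y=0, sp=4, e=sp−y=4; I=4, D=e−e_prev=4; u=1/4·4+0·4+3/4·4=4; next y=1/5·0+1/2·4=2
n=1: y=2, sp=4, e=sp−y=2; I=6, D=e−e_prev=-2; u=1/4·2+0·6+3/4·(-2)=-1; next y=1/5·2+1/2·(-1)=-0.1
n=2: y=-0.1, sp=4, e=sp−y=4.1; I=10.1, D=e−e_prev=2.1; u=1/4·4.1+0·10.1+3/4·2.1=2.6; next y=1/5·(-0.1)+1/2·2.6=1.28
n=3: y=1.28, sp=4, e=sp−y=2.72; I=12.82, D=e−e_prev=-1.38; u=1/4·2.72+0·12.82+3/4·(-1.38)=-0.355; next y=1/5·1.28+1/2·(-0.355)=0.0785
n=4: y=0.0785, sp=4, e=sp−y=3.9215; I=16.7415, D=e−e_prev=1.2015; u=1/4·3.9215+0·16.7415+3/4·1.2015=1.8815; next y=1/5·0.0785+1/2·1.8815=0.95645
n=5: y=0.95645, sp=4, e=sp−y=3.04355; I=19.78505, D=e−e_prev=-0.87795; u=1/4·3.04355+0·19.78505+3/4·(-0.87795)=0.102425; next y=1/5·0.95645+1/2·0.102425≈0.242503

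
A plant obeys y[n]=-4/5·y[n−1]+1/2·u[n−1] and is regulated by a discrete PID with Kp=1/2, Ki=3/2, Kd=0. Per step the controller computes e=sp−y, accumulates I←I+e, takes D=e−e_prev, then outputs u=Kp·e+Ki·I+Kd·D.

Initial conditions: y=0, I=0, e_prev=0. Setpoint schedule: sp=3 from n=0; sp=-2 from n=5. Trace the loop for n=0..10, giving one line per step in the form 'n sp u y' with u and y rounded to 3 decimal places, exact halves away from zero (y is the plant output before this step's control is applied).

(exact arithmetic carried between steps; '≈' marks a value shown rounded to 6 d.p. or computed from one; I and e_prev carry over from the previous line; the table rounds u and y to 3 d.p., halves away from zero)
n=0: y=0, sp=3, e=sp−y=3; I=3, D=e−e_prev=3; u=1/2·3+3/2·3+0·3=6; next y=-4/5·0+1/2·6=3
n=1: y=3, sp=3, e=sp−y=0; I=3, D=e−e_prev=-3; u=1/2·0+3/2·3+0·(-3)=4.5; next y=-4/5·3+1/2·4.5=-0.15
n=2: y=-0.15, sp=3, e=sp−y=3.15; I=6.15, D=e−e_prev=3.15; u=1/2·3.15+3/2·6.15+0·3.15=10.8; next y=-4/5·(-0.15)+1/2·10.8=5.52
n=3: y=5.52, sp=3, e=sp−y=-2.52; I=3.63, D=e−e_prev=-5.67; u=1/2·(-2.52)+3/2·3.63+0·(-5.67)=4.185; next y=-4/5·5.52+1/2·4.185=-2.3235
n=4: y=-2.3235, sp=3, e=sp−y=5.3235; I=8.9535, D=e−e_prev=7.8435; u=1/2·5.3235+3/2·8.9535+0·7.8435=16.092; next y=-4/5·(-2.3235)+1/2·16.092=9.9048
n=5: y=9.9048, sp=-2, e=sp−y=-11.9048; I=-2.9513, D=e−e_prev=-17.2283; u=1/2·(-11.9048)+3/2·(-2.9513)+0·(-17.2283)=-10.37935; next y=-4/5·9.9048+1/2·(-10.37935)=-13.113515
n=6: y=-13.113515, sp=-2, e=sp−y=11.113515; I=8.162215, D=e−e_prev=23.018315; u=1/2·11.113515+3/2·8.162215+0·23.018315=17.80008; next y=-4/5·(-13.113515)+1/2·17.80008=19.390852
n=7: y=19.390852, sp=-2, e=sp−y=-21.390852; I=-13.228637, D=e−e_prev=-32.504367; u=1/2·(-21.390852)+3/2·(-13.228637)+0·(-32.504367)≈-30.538382; next y=-4/5·19.390852+1/2·(-30.538382)≈-30.781872
n=8: y≈-30.781872, sp=-2, e=sp−y≈28.781872; I≈15.553235, D=e−e_prev≈50.172724; u=1/2·28.781872+3/2·15.553235+0·50.172724≈37.720789; next y=-4/5·(-30.781872)+1/2·37.720789≈43.485892
n=9: y≈43.485892, sp=-2, e=sp−y≈-45.485892; I≈-29.932657, D=e−e_prev≈-74.267765; u=1/2·(-45.485892)+3/2·(-29.932657)+0·(-74.267765)≈-67.641932; next y=-4/5·43.485892+1/2·(-67.641932)≈-68.609680
n=10: y≈-68.609680, sp=-2, e=sp−y≈66.609680; I≈36.677023, D=e−e_prev≈112.095572; u=1/2·66.609680+3/2·36.677023+0·112.095572≈88.320374; next y=-4/5·(-68.609680)+1/2·88.320374≈99.047931

0 3 6.000 0.000
1 3 4.500 3.000
2 3 10.800 -0.150
3 3 4.185 5.520
4 3 16.092 -2.324
5 -2 -10.379 9.905
6 -2 17.800 -13.114
7 -2 -30.538 19.391
8 -2 37.721 -30.782
9 -2 -67.642 43.486
10 -2 88.320 -68.610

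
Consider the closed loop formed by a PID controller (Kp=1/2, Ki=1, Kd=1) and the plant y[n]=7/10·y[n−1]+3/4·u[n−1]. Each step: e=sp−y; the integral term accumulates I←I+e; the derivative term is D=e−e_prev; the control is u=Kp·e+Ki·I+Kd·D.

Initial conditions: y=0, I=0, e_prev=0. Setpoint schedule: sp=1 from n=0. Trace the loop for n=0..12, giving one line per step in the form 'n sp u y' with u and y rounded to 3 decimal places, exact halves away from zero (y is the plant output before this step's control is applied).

(exact arithmetic carried between steps; '≈' marks a value shown rounded to 6 d.p. or computed from one; I and e_prev carry over from the previous line; the table rounds u and y to 3 d.p., halves away from zero)
n=0: y=0, sp=1, e=sp−y=1; I=1, D=e−e_prev=1; u=1/2·1+1·1+1·1=2.5; next y=7/10·0+3/4·2.5=1.875
n=1: y=1.875, sp=1, e=sp−y=-0.875; I=0.125, D=e−e_prev=-1.875; u=1/2·(-0.875)+1·0.125+1·(-1.875)=-2.1875; next y=7/10·1.875+3/4·(-2.1875)=-0.328125
n=2: y=-0.328125, sp=1, e=sp−y=1.328125; I=1.453125, D=e−e_prev=2.203125; u=1/2·1.328125+1·1.453125+1·2.203125≈4.320313; next y=7/10·(-0.328125)+3/4·4.320313≈3.010547
n=3: y≈3.010547, sp=1, e=sp−y≈-2.010547; I≈-0.557422, D=e−e_prev≈-3.338672; u=1/2·(-2.010547)+1·(-0.557422)+1·(-3.338672)≈-4.901367; next y=7/10·3.010547+3/4·(-4.901367)≈-1.568643
n=4: y≈-1.568643, sp=1, e=sp−y≈2.568643; I≈2.011221, D=e−e_prev≈4.579189; u=1/2·2.568643+1·2.011221+1·4.579189≈7.874731; next y=7/10·(-1.568643)+3/4·7.874731≈4.807999
n=5: y≈4.807999, sp=1, e=sp−y≈-3.807999; I≈-1.796778, D=e−e_prev≈-6.376641; u=1/2·(-3.807999)+1·(-1.796778)+1·(-6.376641)≈-10.077419; next y=7/10·4.807999+3/4·(-10.077419)≈-4.192465
n=6: y≈-4.192465, sp=1, e=sp−y≈5.192465; I≈3.395687, D=e−e_prev≈9.000464; u=1/2·5.192465+1·3.395687+1·9.000464≈14.992383; next y=7/10·(-4.192465)+3/4·14.992383≈8.309562
n=7: y≈8.309562, sp=1, e=sp−y≈-7.309562; I≈-3.913875, D=e−e_prev≈-12.502027; u=1/2·(-7.309562)+1·(-3.913875)+1·(-12.502027)≈-20.070683; next y=7/10·8.309562+3/4·(-20.070683)≈-9.236319
n=8: y≈-9.236319, sp=1, e=sp−y≈10.236319; I≈6.322444, D=e−e_prev≈17.545881; u=1/2·10.236319+1·6.322444+1·17.545881≈28.986484; next y=7/10·(-9.236319)+3/4·28.986484≈15.274440
n=9: y≈15.274440, sp=1, e=sp−y≈-14.274440; I≈-7.951996, D=e−e_prev≈-24.510758; u=1/2·(-14.274440)+1·(-7.951996)+1·(-24.510758)≈-39.599974; next y=7/10·15.274440+3/4·(-39.599974)≈-19.007873
n=10: y≈-19.007873, sp=1, e=sp−y≈20.007873; I≈12.055877, D=e−e_prev≈34.282313; u=1/2·20.007873+1·12.055877+1·34.282313≈56.342126; next y=7/10·(-19.007873)+3/4·56.342126≈28.951083
n=11: y≈28.951083, sp=1, e=sp−y≈-27.951083; I≈-15.895207, D=e−e_prev≈-47.958956; u=1/2·(-27.951083)+1·(-15.895207)+1·(-47.958956)≈-77.829705; next y=7/10·28.951083+3/4·(-77.829705)≈-38.106520
n=12: y≈-38.106520, sp=1, e=sp−y≈39.106520; I≈23.211314, D=e−e_prev≈67.057604; u=1/2·39.106520+1·23.211314+1·67.057604≈109.822177; next y=7/10·(-38.106520)+3/4·109.822177≈55.692069

0 1 2.500 0.000
1 1 -2.188 1.875
2 1 4.320 -0.328
3 1 -4.901 3.011
4 1 7.875 -1.569
5 1 -10.077 4.808
6 1 14.992 -4.192
7 1 -20.071 8.310
8 1 28.986 -9.236
9 1 -39.600 15.274
10 1 56.342 -19.008
11 1 -77.830 28.951
12 1 109.822 -38.107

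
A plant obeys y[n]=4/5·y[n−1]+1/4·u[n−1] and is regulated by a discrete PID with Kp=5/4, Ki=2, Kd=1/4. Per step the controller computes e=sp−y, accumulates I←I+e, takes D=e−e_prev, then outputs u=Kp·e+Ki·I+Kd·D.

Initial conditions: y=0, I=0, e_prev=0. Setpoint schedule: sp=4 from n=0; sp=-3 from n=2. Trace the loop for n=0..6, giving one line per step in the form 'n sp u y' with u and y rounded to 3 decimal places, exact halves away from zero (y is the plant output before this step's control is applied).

(exact arithmetic carried between steps; '≈' marks a value shown rounded to 6 d.p. or computed from one; I and e_prev carry over from the previous line; the table rounds u and y to 3 d.p., halves away from zero)
n=0: y=0, sp=4, e=sp−y=4; I=4, D=e−e_prev=4; u=5/4·4+2·4+1/4·4=14; next y=4/5·0+1/4·14=3.5
n=1: y=3.5, sp=4, e=sp−y=0.5; I=4.5, D=e−e_prev=-3.5; u=5/4·0.5+2·4.5+1/4·(-3.5)=8.75; next y=4/5·3.5+1/4·8.75=4.9875
n=2: y=4.9875, sp=-3, e=sp−y=-7.9875; I=-3.4875, D=e−e_prev=-8.4875; u=5/4·(-7.9875)+2·(-3.4875)+1/4·(-8.4875)=-19.08125; next y=4/5·4.9875+1/4·(-19.08125)≈-0.780313
n=3: y≈-0.780313, sp=-3, e=sp−y≈-2.219688; I≈-5.707188, D=e−e_prev≈5.767813; u=5/4·(-2.219688)+2·(-5.707188)+1/4·5.767813≈-12.747031; next y=4/5·(-0.780313)+1/4·(-12.747031)≈-3.811008
n=4: y≈-3.811008, sp=-3, e=sp−y≈0.811008; I≈-4.896180, D=e−e_prev≈3.030695; u=5/4·0.811008+2·(-4.896180)+1/4·3.030695≈-8.020926; next y=4/5·(-3.811008)+1/4·(-8.020926)≈-5.054038
n=5: y≈-5.054038, sp=-3, e=sp−y≈2.054038; I≈-2.842142, D=e−e_prev≈1.243030; u=5/4·2.054038+2·(-2.842142)+1/4·1.243030≈-2.805979; next y=4/5·(-5.054038)+1/4·(-2.805979)≈-4.744725
n=6: y≈-4.744725, sp=-3, e=sp−y≈1.744725; I≈-1.097417, D=e−e_prev≈-0.309313; u=5/4·1.744725+2·(-1.097417)+1/4·(-0.309313)≈-0.091256; next y=4/5·(-4.744725)+1/4·(-0.091256)≈-3.818594

0 4 14.000 0.000
1 4 8.750 3.500
2 -3 -19.081 4.988
3 -3 -12.747 -0.780
4 -3 -8.021 -3.811
5 -3 -2.806 -5.054
6 -3 -0.091 -4.745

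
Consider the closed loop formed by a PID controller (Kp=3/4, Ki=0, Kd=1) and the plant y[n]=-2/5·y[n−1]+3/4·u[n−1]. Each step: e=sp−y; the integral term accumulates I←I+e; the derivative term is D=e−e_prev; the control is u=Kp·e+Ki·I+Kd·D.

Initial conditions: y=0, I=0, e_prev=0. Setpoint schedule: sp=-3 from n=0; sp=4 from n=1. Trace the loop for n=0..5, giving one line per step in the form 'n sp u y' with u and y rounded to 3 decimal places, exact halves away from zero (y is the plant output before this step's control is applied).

0 -3 -5.250 0.000
1 4 16.891 -3.938
2 4 -25.863 14.243
3 4 61.158 -25.094
4 4 -119.930 55.906
5 4 255.448 -112.310

(exact arithmetic carried between steps; '≈' marks a value shown rounded to 6 d.p. or computed from one; I and e_prev carry over from the previous line; the table rounds u and y to 3 d.p., halves away from zero)
n=0: y=0, sp=-3, e=sp−y=-3; I=-3, D=e−e_prev=-3; u=3/4·(-3)+0·(-3)+1·(-3)=-5.25; next y=-2/5·0+3/4·(-5.25)=-3.9375
n=1: y=-3.9375, sp=4, e=sp−y=7.9375; I=4.9375, D=e−e_prev=10.9375; u=3/4·7.9375+0·4.9375+1·10.9375=16.890625; next y=-2/5·(-3.9375)+3/4·16.890625≈14.242969
n=2: y≈14.242969, sp=4, e=sp−y≈-10.242969; I≈-5.305469, D=e−e_prev≈-18.180469; u=3/4·(-10.242969)+0·(-5.305469)+1·(-18.180469)≈-25.862695; next y=-2/5·14.242969+3/4·(-25.862695)≈-25.094209
n=3: y≈-25.094209, sp=4, e=sp−y≈29.094209; I≈23.788740, D=e−e_prev≈39.337178; u=3/4·29.094209+0·23.788740+1·39.337178≈61.157834; next y=-2/5·(-25.094209)+3/4·61.157834≈55.906059
n=4: y≈55.906059, sp=4, e=sp−y≈-51.906059; I≈-28.117319, D=e−e_prev≈-81.000268; u=3/4·(-51.906059)+0·(-28.117319)+1·(-81.000268)≈-119.929813; next y=-2/5·55.906059+3/4·(-119.929813)≈-112.309784
n=5: y≈-112.309784, sp=4, e=sp−y≈116.309784; I≈88.192464, D=e−e_prev≈168.215843; u=3/4·116.309784+0·88.192464+1·168.215843≈255.448181; next y=-2/5·(-112.309784)+3/4·255.448181≈236.510049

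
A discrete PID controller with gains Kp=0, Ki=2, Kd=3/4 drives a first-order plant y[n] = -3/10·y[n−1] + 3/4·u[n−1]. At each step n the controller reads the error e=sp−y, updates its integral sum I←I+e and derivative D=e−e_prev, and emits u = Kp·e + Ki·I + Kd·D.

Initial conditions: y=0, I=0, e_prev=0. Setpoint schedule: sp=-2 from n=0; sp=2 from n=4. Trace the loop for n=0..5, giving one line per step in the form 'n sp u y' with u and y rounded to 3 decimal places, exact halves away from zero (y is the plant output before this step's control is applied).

(exact arithmetic carried between steps; '≈' marks a value shown rounded to 6 d.p. or computed from one; I and e_prev carry over from the previous line; the table rounds u and y to 3 d.p., halves away from zero)
n=0: y=0, sp=-2, e=sp−y=-2; I=-2, D=e−e_prev=-2; u=0·(-2)+2·(-2)+3/4·(-2)=-5.5; next y=-3/10·0+3/4·(-5.5)=-4.125
n=1: y=-4.125, sp=-2, e=sp−y=2.125; I=0.125, D=e−e_prev=4.125; u=0·2.125+2·0.125+3/4·4.125=3.34375; next y=-3/10·(-4.125)+3/4·3.34375≈3.745313
n=2: y≈3.745313, sp=-2, e=sp−y≈-5.745313; I≈-5.620313, D=e−e_prev≈-7.870313; u=0·(-5.745313)+2·(-5.620313)+3/4·(-7.870313)≈-17.143359; next y=-3/10·3.745313+3/4·(-17.143359)≈-13.981113
n=3: y≈-13.981113, sp=-2, e=sp−y≈11.981113; I≈6.360801, D=e−e_prev≈17.726426; u=0·11.981113+2·6.360801+3/4·17.726426≈26.016421; next y=-3/10·(-13.981113)+3/4·26.016421≈23.706650
n=4: y≈23.706650, sp=2, e=sp−y≈-21.706650; I≈-15.345849, D=e−e_prev≈-33.687763; u=0·(-21.706650)+2·(-15.345849)+3/4·(-33.687763)≈-55.957520; next y=-3/10·23.706650+3/4·(-55.957520)≈-49.080135
n=5: y≈-49.080135, sp=2, e=sp−y≈51.080135; I≈35.734286, D=e−e_prev≈72.786785; u=0·51.080135+2·35.734286+3/4·72.786785≈126.058660; next y=-3/10·(-49.080135)+3/4·126.058660≈109.268036

0 -2 -5.500 0.000
1 -2 3.344 -4.125
2 -2 -17.143 3.745
3 -2 26.016 -13.981
4 2 -55.958 23.707
5 2 126.059 -49.080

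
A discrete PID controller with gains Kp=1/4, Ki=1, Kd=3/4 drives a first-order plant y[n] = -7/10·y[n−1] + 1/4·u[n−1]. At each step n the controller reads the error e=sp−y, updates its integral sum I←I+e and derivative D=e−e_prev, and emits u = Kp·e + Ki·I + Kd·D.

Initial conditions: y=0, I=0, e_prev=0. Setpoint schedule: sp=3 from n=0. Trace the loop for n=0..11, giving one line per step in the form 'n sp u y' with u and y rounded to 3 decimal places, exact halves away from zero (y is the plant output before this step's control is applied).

0 3 6.000 0.000
1 3 3.750 1.500
2 3 9.600 -0.113
3 3 6.321 2.479
4 3 14.053 -0.155
5 3 7.679 3.622
6 3 18.364 -0.615
7 3 7.527 5.022
8 3 23.044 -1.633
9 3 5.610 6.904
10 3 28.779 -3.430
11 3 1.405 9.596

(exact arithmetic carried between steps; '≈' marks a value shown rounded to 6 d.p. or computed from one; I and e_prev carry over from the previous line; the table rounds u and y to 3 d.p., halves away from zero)
n=0: y=0, sp=3, e=sp−y=3; I=3, D=e−e_prev=3; u=1/4·3+1·3+3/4·3=6; next y=-7/10·0+1/4·6=1.5
n=1: y=1.5, sp=3, e=sp−y=1.5; I=4.5, D=e−e_prev=-1.5; u=1/4·1.5+1·4.5+3/4·(-1.5)=3.75; next y=-7/10·1.5+1/4·3.75=-0.1125
n=2: y=-0.1125, sp=3, e=sp−y=3.1125; I=7.6125, D=e−e_prev=1.6125; u=1/4·3.1125+1·7.6125+3/4·1.6125=9.6; next y=-7/10·(-0.1125)+1/4·9.6=2.47875
n=3: y=2.47875, sp=3, e=sp−y=0.52125; I=8.13375, D=e−e_prev=-2.59125; u=1/4·0.52125+1·8.13375+3/4·(-2.59125)=6.320625; next y=-7/10·2.47875+1/4·6.320625≈-0.154969
n=4: y≈-0.154969, sp=3, e=sp−y≈3.154969; I≈11.288719, D=e−e_prev≈2.633719; u=1/4·3.154969+1·11.288719+3/4·2.633719≈14.05275; next y=-7/10·(-0.154969)+1/4·14.05275≈3.621666
n=5: y≈3.621666, sp=3, e=sp−y≈-0.621666; I≈10.667053, D=e−e_prev≈-3.776634; u=1/4·(-0.621666)+1·10.667053+3/4·(-3.776634)≈7.679161; next y=-7/10·3.621666+1/4·7.679161≈-0.615376
n=6: y≈-0.615376, sp=3, e=sp−y≈3.615376; I≈14.282429, D=e−e_prev≈4.237041; u=1/4·3.615376+1·14.282429+3/4·4.237041≈18.364054; next y=-7/10·(-0.615376)+1/4·18.364054≈5.021776
n=7: y≈5.021776, sp=3, e=sp−y≈-2.021776; I≈12.260652, D=e−e_prev≈-5.637152; u=1/4·(-2.021776)+1·12.260652+3/4·(-5.637152)≈7.527344; next y=-7/10·5.021776+1/4·7.527344≈-1.633407
n=8: y≈-1.633407, sp=3, e=sp−y≈4.633407; I≈16.894060, D=e−e_prev≈6.655184; u=1/4·4.633407+1·16.894060+3/4·6.655184≈23.043800; next y=-7/10·(-1.633407)+1/4·23.043800≈6.904335
n=9: y≈6.904335, sp=3, e=sp−y≈-3.904335; I≈12.989725, D=e−e_prev≈-8.537743; u=1/4·(-3.904335)+1·12.989725+3/4·(-8.537743)≈5.610334; next y=-7/10·6.904335+1/4·5.610334≈-3.430451
n=10: y≈-3.430451, sp=3, e=sp−y≈6.430451; I≈19.420176, D=e−e_prev≈10.334786; u=1/4·6.430451+1·19.420176+3/4·10.334786≈28.778878; next y=-7/10·(-3.430451)+1/4·28.778878≈9.596035
n=11: y≈9.596035, sp=3, e=sp−y≈-6.596035; I≈12.824140, D=e−e_prev≈-13.026486; u=1/4·(-6.596035)+1·12.824140+3/4·(-13.026486)≈1.405267; next y=-7/10·9.596035+1/4·1.405267≈-6.365908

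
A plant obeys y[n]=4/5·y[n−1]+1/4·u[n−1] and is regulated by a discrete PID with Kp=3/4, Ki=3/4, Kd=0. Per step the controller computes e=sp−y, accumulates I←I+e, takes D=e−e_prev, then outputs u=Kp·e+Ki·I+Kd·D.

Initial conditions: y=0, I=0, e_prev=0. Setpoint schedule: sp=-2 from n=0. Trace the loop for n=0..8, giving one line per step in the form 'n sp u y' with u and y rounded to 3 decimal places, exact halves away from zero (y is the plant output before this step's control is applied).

0 -2 -3.000 0.000
1 -2 -3.375 -0.750
2 -2 -3.272 -1.444
3 -2 -2.895 -1.973
4 -2 -2.422 -2.302
5 -2 -1.978 -2.447
6 -2 -1.635 -2.452
7 -2 -1.418 -2.370
8 -2 -1.320 -2.251

(exact arithmetic carried between steps; '≈' marks a value shown rounded to 6 d.p. or computed from one; I and e_prev carry over from the previous line; the table rounds u and y to 3 d.p., halves away from zero)
n=0: y=0, sp=-2, e=sp−y=-2; I=-2, D=e−e_prev=-2; u=3/4·(-2)+3/4·(-2)+0·(-2)=-3; next y=4/5·0+1/4·(-3)=-0.75
n=1: y=-0.75, sp=-2, e=sp−y=-1.25; I=-3.25, D=e−e_prev=0.75; u=3/4·(-1.25)+3/4·(-3.25)+0·0.75=-3.375; next y=4/5·(-0.75)+1/4·(-3.375)=-1.44375
n=2: y=-1.44375, sp=-2, e=sp−y=-0.55625; I=-3.80625, D=e−e_prev=0.69375; u=3/4·(-0.55625)+3/4·(-3.80625)+0·0.69375=-3.271875; next y=4/5·(-1.44375)+1/4·(-3.271875)≈-1.972969
n=3: y≈-1.972969, sp=-2, e=sp−y≈-0.027031; I≈-3.833281, D=e−e_prev≈0.529219; u=3/4·(-0.027031)+3/4·(-3.833281)+0·0.529219≈-2.895234; next y=4/5·(-1.972969)+1/4·(-2.895234)≈-2.302184
n=4: y≈-2.302184, sp=-2, e=sp−y≈0.302184; I≈-3.531098, D=e−e_prev≈0.329215; u=3/4·0.302184+3/4·(-3.531098)+0·0.329215≈-2.421686; next y=4/5·(-2.302184)+1/4·(-2.421686)≈-2.447168
n=5: y≈-2.447168, sp=-2, e=sp−y≈0.447168; I≈-3.083929, D=e−e_prev≈0.144985; u=3/4·0.447168+3/4·(-3.083929)+0·0.144985≈-1.977571; next y=4/5·(-2.447168)+1/4·(-1.977571)≈-2.452127
n=6: y≈-2.452127, sp=-2, e=sp−y≈0.452127; I≈-2.631802, D=e−e_prev≈0.004959; u=3/4·0.452127+3/4·(-2.631802)+0·0.004959≈-1.634756; next y=4/5·(-2.452127)+1/4·(-1.634756)≈-2.370391
n=7: y≈-2.370391, sp=-2, e=sp−y≈0.370391; I≈-2.261411, D=e−e_prev≈-0.081736; u=3/4·0.370391+3/4·(-2.261411)+0·(-0.081736)≈-1.418265; next y=4/5·(-2.370391)+1/4·(-1.418265)≈-2.250879
n=8: y≈-2.250879, sp=-2, e=sp−y≈0.250879; I≈-2.010532, D=e−e_prev≈-0.119512; u=3/4·0.250879+3/4·(-2.010532)+0·(-0.119512)≈-1.319740; next y=4/5·(-2.250879)+1/4·(-1.319740)≈-2.130638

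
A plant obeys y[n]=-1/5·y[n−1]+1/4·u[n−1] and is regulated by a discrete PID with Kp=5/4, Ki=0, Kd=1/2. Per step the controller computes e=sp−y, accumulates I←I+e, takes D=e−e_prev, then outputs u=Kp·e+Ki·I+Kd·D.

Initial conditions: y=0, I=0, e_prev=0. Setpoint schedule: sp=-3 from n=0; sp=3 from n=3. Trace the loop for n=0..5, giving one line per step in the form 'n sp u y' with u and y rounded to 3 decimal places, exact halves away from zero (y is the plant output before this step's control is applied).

0 -3 -5.250 0.000
1 -3 -1.453 -1.313
2 -3 -4.230 -0.101
3 3 8.515 -1.037
4 3 -0.857 2.336
5 3 6.111 -0.681

(exact arithmetic carried between steps; '≈' marks a value shown rounded to 6 d.p. or computed from one; I and e_prev carry over from the previous line; the table rounds u and y to 3 d.p., halves away from zero)
n=0: y=0, sp=-3, e=sp−y=-3; I=-3, D=e−e_prev=-3; u=5/4·(-3)+0·(-3)+1/2·(-3)=-5.25; next y=-1/5·0+1/4·(-5.25)=-1.3125
n=1: y=-1.3125, sp=-3, e=sp−y=-1.6875; I=-4.6875, D=e−e_prev=1.3125; u=5/4·(-1.6875)+0·(-4.6875)+1/2·1.3125=-1.453125; next y=-1/5·(-1.3125)+1/4·(-1.453125)≈-0.100781
n=2: y≈-0.100781, sp=-3, e=sp−y≈-2.899219; I≈-7.586719, D=e−e_prev≈-1.211719; u=5/4·(-2.899219)+0·(-7.586719)+1/2·(-1.211719)≈-4.229883; next y=-1/5·(-0.100781)+1/4·(-4.229883)≈-1.037314
n=3: y≈-1.037314, sp=3, e=sp−y≈4.037314; I≈-3.549404, D=e−e_prev≈6.936533; u=5/4·4.037314+0·(-3.549404)+1/2·6.936533≈8.514910; next y=-1/5·(-1.037314)+1/4·8.514910≈2.336190
n=4: y≈2.336190, sp=3, e=sp−y≈0.663810; I≈-2.885595, D=e−e_prev≈-3.373505; u=5/4·0.663810+0·(-2.885595)+1/2·(-3.373505)≈-0.856990; next y=-1/5·2.336190+1/4·(-0.856990)≈-0.681486
n=5: y≈-0.681486, sp=3, e=sp−y≈3.681486; I≈0.795891, D=e−e_prev≈3.017676; u=5/4·3.681486+0·0.795891+1/2·3.017676≈6.110695; next y=-1/5·(-0.681486)+1/4·6.110695≈1.663971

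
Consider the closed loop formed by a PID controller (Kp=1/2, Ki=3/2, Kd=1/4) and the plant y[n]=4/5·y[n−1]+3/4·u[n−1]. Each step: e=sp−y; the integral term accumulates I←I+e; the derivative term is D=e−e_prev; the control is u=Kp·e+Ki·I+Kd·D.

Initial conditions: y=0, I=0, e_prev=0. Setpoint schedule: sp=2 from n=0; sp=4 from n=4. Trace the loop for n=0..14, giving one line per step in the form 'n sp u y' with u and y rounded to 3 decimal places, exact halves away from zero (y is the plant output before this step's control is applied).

(exact arithmetic carried between steps; '≈' marks a value shown rounded to 6 d.p. or computed from one; I and e_prev carry over from the previous line; the table rounds u and y to 3 d.p., halves away from zero)
n=0: y=0, sp=2, e=sp−y=2; I=2, D=e−e_prev=2; u=1/2·2+3/2·2+1/4·2=4.5; next y=4/5·0+3/4·4.5=3.375
n=1: y=3.375, sp=2, e=sp−y=-1.375; I=0.625, D=e−e_prev=-3.375; u=1/2·(-1.375)+3/2·0.625+1/4·(-3.375)=-0.59375; next y=4/5·3.375+3/4·(-0.59375)≈2.254688
n=2: y≈2.254688, sp=2, e=sp−y≈-0.254688; I≈0.370313, D=e−e_prev≈1.120313; u=1/2·(-0.254688)+3/2·0.370313+1/4·1.120313≈0.708203; next y=4/5·2.254688+3/4·0.708203≈2.334902
n=3: y≈2.334902, sp=2, e=sp−y≈-0.334902; I≈0.035410, D=e−e_prev≈-0.080215; u=1/2·(-0.334902)+3/2·0.035410+1/4·(-0.080215)≈-0.134390; next y=4/5·2.334902+3/4·(-0.134390)≈1.767130
n=4: y≈1.767130, sp=4, e=sp−y≈2.232870; I≈2.268281, D=e−e_prev≈2.567773; u=1/2·2.232870+3/2·2.268281+1/4·2.567773≈5.160799; next y=4/5·1.767130+3/4·5.160799≈5.284303
n=5: y≈5.284303, sp=4, e=sp−y≈-1.284303; I≈0.983977, D=e−e_prev≈-3.517173; u=1/2·(-1.284303)+3/2·0.983977+1/4·(-3.517173)≈-0.045479; next y=4/5·5.284303+3/4·(-0.045479)≈4.193333
n=6: y≈4.193333, sp=4, e=sp−y≈-0.193333; I≈0.790644, D=e−e_prev≈1.090970; u=1/2·(-0.193333)+3/2·0.790644+1/4·1.090970≈1.362042; next y=4/5·4.193333+3/4·1.362042≈4.376198
n=7: y≈4.376198, sp=4, e=sp−y≈-0.376198; I≈0.414446, D=e−e_prev≈-0.182865; u=1/2·(-0.376198)+3/2·0.414446+1/4·(-0.182865)≈0.387854; next y=4/5·4.376198+3/4·0.387854≈3.791849
n=8: y≈3.791849, sp=4, e=sp−y≈0.208151; I≈0.622597, D=e−e_prev≈0.584349; u=1/2·0.208151+3/2·0.622597+1/4·0.584349≈1.184059; next y=4/5·3.791849+3/4·1.184059≈3.921523
n=9: y≈3.921523, sp=4, e=sp−y≈0.078477; I≈0.701074, D=e−e_prev≈-0.129674; u=1/2·0.078477+3/2·0.701074+1/4·(-0.129674)≈1.058431; next y=4/5·3.921523+3/4·1.058431≈3.931042
n=10: y≈3.931042, sp=4, e=sp−y≈0.068958; I≈0.770032, D=e−e_prev≈-0.009519; u=1/2·0.068958+3/2·0.770032+1/4·(-0.009519)≈1.187148; next y=4/5·3.931042+3/4·1.187148≈4.035194
n=11: y≈4.035194, sp=4, e=sp−y≈-0.035194; I≈0.734838, D=e−e_prev≈-0.104153; u=1/2·(-0.035194)+3/2·0.734838+1/4·(-0.104153)≈1.058622; next y=4/5·4.035194+3/4·1.058622≈4.022122
n=12: y≈4.022122, sp=4, e=sp−y≈-0.022122; I≈0.712716, D=e−e_prev≈0.013073; u=1/2·(-0.022122)+3/2·0.712716+1/4·0.013073≈1.061282; next y=4/5·4.022122+3/4·1.061282≈4.013659
n=13: y≈4.013659, sp=4, e=sp−y≈-0.013659; I≈0.699058, D=e−e_prev≈0.008463; u=1/2·(-0.013659)+3/2·0.699058+1/4·0.008463≈1.043873; next y=4/5·4.013659+3/4·1.043873≈3.993832
n=14: y≈3.993832, sp=4, e=sp−y≈0.006168; I≈0.705226, D=e−e_prev≈0.019827; u=1/2·0.006168+3/2·0.705226+1/4·0.019827≈1.065880; next y=4/5·3.993832+3/4·1.065880≈3.994475

0 2 4.500 0.000
1 2 -0.594 3.375
2 2 0.708 2.255
3 2 -0.134 2.335
4 4 5.161 1.767
5 4 -0.045 5.284
6 4 1.362 4.193
7 4 0.388 4.376
8 4 1.184 3.792
9 4 1.058 3.922
10 4 1.187 3.931
11 4 1.059 4.035
12 4 1.061 4.022
13 4 1.044 4.014
14 4 1.066 3.994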